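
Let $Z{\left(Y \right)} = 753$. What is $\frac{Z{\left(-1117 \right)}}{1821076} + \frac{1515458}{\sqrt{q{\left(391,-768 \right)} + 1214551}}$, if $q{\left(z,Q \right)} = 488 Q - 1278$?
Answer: $\frac{753}{1821076} + \frac{1515458 \sqrt{838489}}{838489} \approx 1655.0$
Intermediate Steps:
$q{\left(z,Q \right)} = -1278 + 488 Q$
$\frac{Z{\left(-1117 \right)}}{1821076} + \frac{1515458}{\sqrt{q{\left(391,-768 \right)} + 1214551}} = \frac{753}{1821076} + \frac{1515458}{\sqrt{\left(-1278 + 488 \left(-768\right)\right) + 1214551}} = 753 \cdot \frac{1}{1821076} + \frac{1515458}{\sqrt{\left(-1278 - 374784\right) + 1214551}} = \frac{753}{1821076} + \frac{1515458}{\sqrt{-376062 + 1214551}} = \frac{753}{1821076} + \frac{1515458}{\sqrt{838489}} = \frac{753}{1821076} + 1515458 \frac{\sqrt{838489}}{838489} = \frac{753}{1821076} + \frac{1515458 \sqrt{838489}}{838489}$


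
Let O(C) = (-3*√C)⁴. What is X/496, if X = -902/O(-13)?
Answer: -451/3394872 ≈ -0.00013285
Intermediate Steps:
O(C) = 81*C²
X = -902/13689 (X = -902/(81*(-13)²) = -902/(81*169) = -902/13689 ≈ -0.065892)
X/496 = -902/13689/496 = -902/13689*1/496 = -451/3394872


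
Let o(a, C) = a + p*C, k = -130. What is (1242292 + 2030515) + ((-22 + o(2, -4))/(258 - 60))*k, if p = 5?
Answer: 324010493/99 ≈ 3.2728e+6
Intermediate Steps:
o(a, C) = a + 5*C
(1242292 + 2030515) + ((-22 + o(2, -4))/(258 - 60))*k = (1242292 + 2030515) + ((-22 + (2 + 5*(-4)))/(258 - 60))*(-130) = 3272807 + ((-22 + (2 - 20))/198)*(-130) = 3272807 + ((-22 - 18)*(1/198))*(-130) = 3272807 - 40*1/198*(-130) = 3272807 - 20/99*(-130) = 3272807 + 2600/99 = 324010493/99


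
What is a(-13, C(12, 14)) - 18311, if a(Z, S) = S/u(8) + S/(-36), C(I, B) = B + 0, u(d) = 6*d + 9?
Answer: -6262411/342 ≈ -18311.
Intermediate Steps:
u(d) = 9 + 6*d
C(I, B) = B
a(Z, S) = -7*S/684 (a(Z, S) = S/(9 + 6*8) + S/(-36) = S/(9 + 48) + S*(-1/36) = S/57 - S/36 = -7*S/684)
a(-13, C(12, 14)) - 18311 = -7/684*14 - 18311 = -49/342 - 18311 = -6262411/342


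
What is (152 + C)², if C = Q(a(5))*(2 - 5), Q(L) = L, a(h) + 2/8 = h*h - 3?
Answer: 120409/16 ≈ 7525.6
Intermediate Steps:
a(h) = -13/4 + h² (a(h) = -¼ + (h*h - 3) = -¼ + (h² - 3) = -¼ + (-3 + h²) = -13/4 + h²)
C = -261/4 (C = (-13/4 + 5²)*(2 - 5) = (-13/4 + 25)*(-3) = (87/4)*(-3) = -261/4 ≈ -65.250)
(152 + C)² = (152 - 261/4)² = (347/4)² = 120409/16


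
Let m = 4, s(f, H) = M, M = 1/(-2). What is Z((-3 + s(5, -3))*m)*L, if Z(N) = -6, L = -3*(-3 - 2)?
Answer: -90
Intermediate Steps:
M = -1/2 ≈ -0.50000
s(f, H) = -1/2
L = 15 (L = -3*(-5) = 15)
Z((-3 + s(5, -3))*m)*L = -6*15 = -90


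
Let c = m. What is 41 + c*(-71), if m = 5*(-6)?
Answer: 2171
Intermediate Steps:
m = -30
c = -30
41 + c*(-71) = 41 - 30*(-71) = 41 + 2130 = 2171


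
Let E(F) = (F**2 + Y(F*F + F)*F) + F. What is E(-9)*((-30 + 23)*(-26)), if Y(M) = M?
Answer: -104832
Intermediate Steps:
E(F) = F + F**2 + F*(F + F**2) (E(F) = (F**2 + (F*F + F)*F) + F = (F**2 + (F**2 + F)*F) + F = (F**2 + (F + F**2)*F) + F = (F**2 + F*(F + F**2)) + F = F + F**2 + F*(F + F**2))
E(-9)*((-30 + 23)*(-26)) = (-9*(1 - 9 - 9*(1 - 9)))*((-30 + 23)*(-26)) = (-9*(1 - 9 - 9*(-8)))*(-7*(-26)) = -9*(1 - 9 + 72)*182 = -9*64*182 = -576*182 = -104832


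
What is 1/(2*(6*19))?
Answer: 1/228 ≈ 0.0043860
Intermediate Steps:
1/(2*(6*19)) = 1/(2*114) = 1/228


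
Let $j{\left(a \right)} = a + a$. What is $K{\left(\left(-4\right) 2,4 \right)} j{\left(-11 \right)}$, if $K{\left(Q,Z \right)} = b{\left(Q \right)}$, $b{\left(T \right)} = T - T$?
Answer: $0$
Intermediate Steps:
$b{\left(T \right)} = 0$
$j{\left(a \right)} = 2 a$
$K{\left(Q,Z \right)} = 0$
$K{\left(\left(-4\right) 2,4 \right)} j{\left(-11 \right)} = 0 \cdot 2 \left(-11\right) = 0 \left(-22\right) = 0$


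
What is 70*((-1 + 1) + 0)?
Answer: 0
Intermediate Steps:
70*((-1 + 1) + 0) = 70*(0 + 0) = 70*0 = 0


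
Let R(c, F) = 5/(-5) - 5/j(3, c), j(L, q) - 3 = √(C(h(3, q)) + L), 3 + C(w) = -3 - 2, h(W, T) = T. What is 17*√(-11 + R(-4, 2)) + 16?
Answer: 16 + 17*√((-41 - 12*I*√5)/(3 + I*√5)) ≈ 17.877 + 61.491*I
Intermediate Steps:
C(w) = -8 (C(w) = -3 + (-3 - 2) = -3 - 5 = -8)
j(L, q) = 3 + √(-8 + L)
R(c, F) = -1 - 5/(3 + I*√5) (R(c, F) = 5/(-5) - 5/(3 + √(-8 + 3)) = 5*(-⅕) - 5/(3 + √(-5)) = -1 - 5/(3 + I*√5))
17*√(-11 + R(-4, 2)) + 16 = 17*√(-11 + (-√5 + 8*I)/(√5 - 3*I)) + 16 = 16 + 17*√(-11 + (-√5 + 8*I)/(√5 - 3*I))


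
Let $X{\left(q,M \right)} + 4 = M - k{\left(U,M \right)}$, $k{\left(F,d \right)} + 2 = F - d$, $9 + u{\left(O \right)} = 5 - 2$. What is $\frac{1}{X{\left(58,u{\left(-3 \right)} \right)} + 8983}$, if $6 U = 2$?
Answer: $\frac{3}{26906} \approx 0.0001115$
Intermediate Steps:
$u{\left(O \right)} = -6$ ($u{\left(O \right)} = -9 + \left(5 - 2\right) = -9 + 3 = -6$)
$U = \frac{1}{3}$ ($U = \frac{1}{6} \cdot 2 = \frac{1}{3} \approx 0.33333$)
$k{\left(F,d \right)} = -2 + F - d$ ($k{\left(F,d \right)} = -2 + \left(F - d\right) = -2 + F - d$)
$X{\left(q,M \right)} = - \frac{7}{3} + 2 M$ ($X{\left(q,M \right)} = -4 + \left(M - \left(-2 + \frac{1}{3} - M\right)\right) = -4 + \left(M - \left(- \frac{5}{3} - M\right)\right) = -4 + \left(M + \left(\frac{5}{3} + M\right)\right) = -4 + \left(\frac{5}{3} + 2 M\right) = - \frac{7}{3} + 2 M$)
$\frac{1}{X{\left(58,u{\left(-3 \right)} \right)} + 8983} = \frac{1}{\left(- \frac{7}{3} + 2 \left(-6\right)\right) + 8983} = \frac{1}{\left(- \frac{7}{3} - 12\right) + 8983} = \frac{1}{- \frac{43}{3} + 8983} = \frac{1}{\frac{26906}{3}} = \frac{3}{26906}$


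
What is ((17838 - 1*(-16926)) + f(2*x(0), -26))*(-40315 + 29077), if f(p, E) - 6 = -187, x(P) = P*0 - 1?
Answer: -388643754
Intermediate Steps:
x(P) = -1 (x(P) = 0 - 1 = -1)
f(p, E) = -181 (f(p, E) = 6 - 187 = -181)
((17838 - 1*(-16926)) + f(2*x(0), -26))*(-40315 + 29077) = ((17838 - 1*(-16926)) - 181)*(-40315 + 29077) = ((17838 + 16926) - 181)*(-11238) = (34764 - 181)*(-11238) = 34583*(-11238) = -388643754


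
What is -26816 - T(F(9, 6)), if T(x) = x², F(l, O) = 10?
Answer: -26916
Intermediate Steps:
-26816 - T(F(9, 6)) = -26816 - 1*10² = -26816 - 1*100 = -26816 - 100 = -26916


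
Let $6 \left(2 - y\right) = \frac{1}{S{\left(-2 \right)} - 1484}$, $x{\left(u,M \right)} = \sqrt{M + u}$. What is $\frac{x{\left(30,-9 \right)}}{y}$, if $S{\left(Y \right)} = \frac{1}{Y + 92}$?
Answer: $\frac{133559 \sqrt{21}}{267133} \approx 2.2912$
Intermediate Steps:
$S{\left(Y \right)} = \frac{1}{92 + Y}$
$y = \frac{267133}{133559}$ ($y = 2 - \frac{1}{6 \left(\frac{1}{92 - 2} - 1484\right)} = 2 - \frac{1}{6 \left(\frac{1}{90} - 1484\right)} = 2 - \frac{1}{6 \left(- \frac{133559}{90}\right)} = 2 - - \frac{15}{133559} = 2 + \frac{15}{133559} = \frac{267133}{133559} \approx 2.0001$)
$\frac{x{\left(30,-9 \right)}}{y} = \frac{\sqrt{-9 + 30}}{\frac{267133}{133559}} = \sqrt{21} \cdot \frac{133559}{267133} = \frac{133559 \sqrt{21}}{267133}$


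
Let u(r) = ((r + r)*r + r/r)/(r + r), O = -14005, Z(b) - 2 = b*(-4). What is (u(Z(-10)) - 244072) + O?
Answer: -21674939/84 ≈ -2.5804e+5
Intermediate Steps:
Z(b) = 2 - 4*b (Z(b) = 2 + b*(-4) = 2 - 4*b)
u(r) = (1 + 2*r²)/(2*r) (u(r) = ((2*r)*r + 1)/((2*r)) = (2*r² + 1)*(1/(2*r)) = (1 + 2*r²)*(1/(2*r)) = (1 + 2*r²)/(2*r))
(u(Z(-10)) - 244072) + O = (((2 - 4*(-10)) + 1/(2*(2 - 4*(-10)))) - 244072) - 14005 = (((2 + 40) + 1/(2*(2 + 40))) - 244072) - 14005 = ((42 + (½)/42) - 244072) - 14005 = ((42 + (½)*(1/42)) - 244072) - 14005 = ((42 + 1/84) - 244072) - 14005 = (3529/84 - 244072) - 14005 = -20498519/84 - 14005 = -21674939/84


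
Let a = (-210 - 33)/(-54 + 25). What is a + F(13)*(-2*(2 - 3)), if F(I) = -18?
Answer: -801/29 ≈ -27.621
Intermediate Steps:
a = 243/29 (a = -243/(-29) = -243*(-1/29) = 243/29 ≈ 8.3793)
a + F(13)*(-2*(2 - 3)) = 243/29 - (-36)*(2 - 3) = 243/29 - (-36)*(-1) = 243/29 - 18*2 = 243/29 - 36 = -801/29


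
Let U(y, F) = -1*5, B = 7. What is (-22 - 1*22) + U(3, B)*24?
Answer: -164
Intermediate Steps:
U(y, F) = -5
(-22 - 1*22) + U(3, B)*24 = (-22 - 1*22) - 5*24 = (-22 - 22) - 120 = -44 - 120 = -164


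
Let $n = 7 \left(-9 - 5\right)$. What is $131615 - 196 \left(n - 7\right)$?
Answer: $152195$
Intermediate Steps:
$n = -98$ ($n = 7 \left(-14\right) = -98$)
$131615 - 196 \left(n - 7\right) = 131615 - 196 \left(-98 - 7\right) = 131615 - 196 \left(-105\right) = 131615 - -20580 = 131615 + 20580 = 152195$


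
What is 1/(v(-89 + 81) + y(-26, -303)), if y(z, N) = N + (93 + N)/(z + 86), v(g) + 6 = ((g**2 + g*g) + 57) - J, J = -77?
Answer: -2/101 ≈ -0.019802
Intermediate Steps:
v(g) = 128 + 2*g**2 (v(g) = -6 + (((g**2 + g*g) + 57) - 1*(-77)) = -6 + (((g**2 + g**2) + 57) + 77) = -6 + ((2*g**2 + 57) + 77) = -6 + ((57 + 2*g**2) + 77) = -6 + (134 + 2*g**2) = 128 + 2*g**2)
y(z, N) = N + (93 + N)/(86 + z)
1/(v(-89 + 81) + y(-26, -303)) = 1/((128 + 2*(-89 + 81)**2) + (93 + 87*(-303) - 303*(-26))/(86 - 26)) = 1/((128 + 2*(-8)**2) + (93 - 26361 + 7878)/60) = 1/((128 + 2*64) + (1/60)*(-18390)) = 1/((128 + 128) - 613/2) = 1/(256 - 613/2) = 1/(-101/2) = -2/101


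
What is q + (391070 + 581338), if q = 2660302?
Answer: 3632710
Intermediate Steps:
q + (391070 + 581338) = 2660302 + (391070 + 581338) = 2660302 + 972408 = 3632710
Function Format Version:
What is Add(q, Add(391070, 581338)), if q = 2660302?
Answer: 3632710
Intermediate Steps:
Add(q, Add(391070, 581338)) = Add(2660302, Add(391070, 581338)) = Add(2660302, 972408) = 3632710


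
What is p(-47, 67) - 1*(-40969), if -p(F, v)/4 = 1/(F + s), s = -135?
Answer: 3728181/91 ≈ 40969.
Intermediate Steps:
p(F, v) = -4/(-135 + F) (p(F, v) = -4/(F - 135) = -4/(-135 + F))
p(-47, 67) - 1*(-40969) = -4/(-135 - 47) - 1*(-40969) = -4/(-182) + 40969 = -4*(-1/182) + 40969 = 2/91 + 40969 = 3728181/91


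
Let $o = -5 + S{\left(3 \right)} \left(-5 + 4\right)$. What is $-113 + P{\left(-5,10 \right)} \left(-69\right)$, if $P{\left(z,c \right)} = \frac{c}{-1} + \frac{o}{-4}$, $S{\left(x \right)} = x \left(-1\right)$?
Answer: $\frac{1085}{2} \approx 542.5$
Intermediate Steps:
$S{\left(x \right)} = - x$
$o = -2$ ($o = -5 + \left(-1\right) 3 \left(-5 + 4\right) = -5 - -3 = -5 + 3 = -2$)
$P{\left(z,c \right)} = \frac{1}{2} - c$ ($P{\left(z,c \right)} = \frac{c}{-1} - \frac{2}{-4} = c \left(-1\right) - - \frac{1}{2} = - c + \frac{1}{2} = \frac{1}{2} - c$)
$-113 + P{\left(-5,10 \right)} \left(-69\right) = -113 + \left(\frac{1}{2} - 10\right) \left(-69\right) = -113 - - \frac{1311}{2} = -113 + \frac{1311}{2} = \frac{1085}{2}$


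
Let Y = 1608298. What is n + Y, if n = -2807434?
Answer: -1199136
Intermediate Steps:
n + Y = -2807434 + 1608298 = -1199136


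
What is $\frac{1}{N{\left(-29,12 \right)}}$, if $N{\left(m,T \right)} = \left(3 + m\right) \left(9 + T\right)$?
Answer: $- \frac{1}{546} \approx -0.0018315$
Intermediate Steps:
$\frac{1}{N{\left(-29,12 \right)}} = \frac{1}{27 + 3 \cdot 12 + 9 \left(-29\right) + 12 \left(-29\right)} = \frac{1}{27 + 36 - 261 - 348} = \frac{1}{-546} = - \frac{1}{546}$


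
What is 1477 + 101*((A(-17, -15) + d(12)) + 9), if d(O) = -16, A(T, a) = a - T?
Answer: 972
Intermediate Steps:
1477 + 101*((A(-17, -15) + d(12)) + 9) = 1477 + 101*(((-15 - 1*(-17)) - 16) + 9) = 1477 + 101*(((-15 + 17) - 16) + 9) = 1477 + 101*((2 - 16) + 9) = 1477 + 101*(-14 + 9) = 1477 + 101*(-5) = 1477 - 505 = 972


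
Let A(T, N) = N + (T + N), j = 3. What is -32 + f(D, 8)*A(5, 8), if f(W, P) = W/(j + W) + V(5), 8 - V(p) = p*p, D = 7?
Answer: -3743/10 ≈ -374.30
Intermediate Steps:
V(p) = 8 - p² (V(p) = 8 - p*p = 8 - p²)
f(W, P) = -17 + W/(3 + W) (f(W, P) = W/(3 + W) + (8 - 1*5²) = W/(3 + W) + (8 - 1*25) = W/(3 + W) + (8 - 25) = W/(3 + W) - 17 = -17 + W/(3 + W))
A(T, N) = T + 2*N (A(T, N) = N + (N + T) = T + 2*N)
-32 + f(D, 8)*A(5, 8) = -32 + ((-51 - 16*7)/(3 + 7))*(5 + 2*8) = -32 + ((-51 - 112)/10)*(5 + 16) = -32 + ((⅒)*(-163))*21 = -32 - 163/10*21 = -32 - 3423/10 = -3743/10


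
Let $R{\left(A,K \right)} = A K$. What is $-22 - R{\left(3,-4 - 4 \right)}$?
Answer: $2$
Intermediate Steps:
$-22 - R{\left(3,-4 - 4 \right)} = -22 - 3 \left(-4 - 4\right) = -22 - 3 \left(-8\right) = -22 - -24 = -22 + 24 = 2$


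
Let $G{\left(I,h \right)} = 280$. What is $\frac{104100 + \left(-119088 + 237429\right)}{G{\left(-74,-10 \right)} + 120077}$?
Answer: $\frac{74147}{40119} \approx 1.8482$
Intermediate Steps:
$\frac{104100 + \left(-119088 + 237429\right)}{G{\left(-74,-10 \right)} + 120077} = \frac{104100 + \left(-119088 + 237429\right)}{280 + 120077} = \frac{104100 + 118341}{120357} = 222441 \cdot \frac{1}{120357} = \frac{74147}{40119}$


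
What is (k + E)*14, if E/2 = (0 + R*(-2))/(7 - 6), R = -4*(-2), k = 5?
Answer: -378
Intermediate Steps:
R = 8
E = -32 (E = 2*((0 + 8*(-2))/(7 - 6)) = 2*((0 - 16)/1) = 2*(-16*1) = 2*(-16) = -32)
(k + E)*14 = (5 - 32)*14 = -27*14 = -378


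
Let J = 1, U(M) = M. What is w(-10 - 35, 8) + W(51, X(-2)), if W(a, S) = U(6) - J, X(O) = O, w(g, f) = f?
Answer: 13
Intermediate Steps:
W(a, S) = 5 (W(a, S) = 6 - 1*1 = 6 - 1 = 5)
w(-10 - 35, 8) + W(51, X(-2)) = 8 + 5 = 13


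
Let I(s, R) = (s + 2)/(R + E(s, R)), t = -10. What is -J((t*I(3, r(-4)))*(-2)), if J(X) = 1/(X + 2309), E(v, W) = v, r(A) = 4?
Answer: -7/16263 ≈ -0.00043042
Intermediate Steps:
I(s, R) = (2 + s)/(R + s) (I(s, R) = (s + 2)/(R + s) = (2 + s)/(R + s))
J(X) = 1/(2309 + X)
-J((t*I(3, r(-4)))*(-2)) = -1/(2309 - 10*(2 + 3)/(4 + 3)*(-2)) = -1/(2309 - 10*5/7*(-2)) = -1/(2309 - 50/7*(-2)) = -1/(2309 + 100/7) = -1/16263/7 = -1*7/16263 = -7/16263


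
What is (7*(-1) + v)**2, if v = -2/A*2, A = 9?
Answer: 4489/81 ≈ 55.420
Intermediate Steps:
v = -4/9 (v = -2/9*2 = -4/9 ≈ -0.44444)
(7*(-1) + v)**2 = (7*(-1) - 4/9)**2 = (-7 - 4/9)**2 = (-67/9)**2 = 4489/81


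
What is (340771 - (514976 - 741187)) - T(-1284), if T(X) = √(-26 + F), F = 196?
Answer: 566982 - √170 ≈ 5.6697e+5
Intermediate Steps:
T(X) = √170 (T(X) = √(-26 + 196) = √170)
(340771 - (514976 - 741187)) - T(-1284) = (340771 - (514976 - 741187)) - √170 = (340771 - 1*(-226211)) - √170 = (340771 + 226211) - √170 = 566982 - √170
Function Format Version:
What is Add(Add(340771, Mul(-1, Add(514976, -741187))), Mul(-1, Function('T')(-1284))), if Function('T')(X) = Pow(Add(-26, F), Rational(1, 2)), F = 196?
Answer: Add(566982, Mul(-1, Pow(170, Rational(1, 2)))) ≈ 5.6697e+5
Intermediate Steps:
Function('T')(X) = Pow(170, Rational(1, 2)) (Function('T')(X) = Pow(Add(-26, 196), Rational(1, 2)) = Pow(170, Rational(1, 2)))
Add(Add(340771, Mul(-1, Add(514976, -741187))), Mul(-1, Function('T')(-1284))) = Add(Add(340771, Mul(-1, Add(514976, -741187))), Mul(-1, Pow(170, Rational(1, 2)))) = Add(Add(340771, Mul(-1, -226211)), Mul(-1, Pow(170, Rational(1, 2)))) = Add(Add(340771, 226211), Mul(-1, Pow(170, Rational(1, 2)))) = Add(566982, Mul(-1, Pow(170, Rational(1, 2))))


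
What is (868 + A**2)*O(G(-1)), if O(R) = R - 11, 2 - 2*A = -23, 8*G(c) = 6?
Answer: -167977/16 ≈ -10499.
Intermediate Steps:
G(c) = 3/4 (G(c) = (1/8)*6 = 3/4)
A = 25/2 (A = 1 - 1/2*(-23) = 1 + 23/2 = 25/2 ≈ 12.500)
O(R) = -11 + R
(868 + A**2)*O(G(-1)) = (868 + (25/2)**2)*(-11 + 3/4) = (868 + 625/4)*(-41/4) = (4097/4)*(-41/4) = -167977/16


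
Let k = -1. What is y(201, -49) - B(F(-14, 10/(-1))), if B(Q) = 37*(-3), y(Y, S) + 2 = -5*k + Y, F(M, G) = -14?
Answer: 315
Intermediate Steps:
y(Y, S) = 3 + Y (y(Y, S) = -2 + (-5*(-1) + Y) = -2 + (5 + Y) = 3 + Y)
B(Q) = -111
y(201, -49) - B(F(-14, 10/(-1))) = (3 + 201) - 1*(-111) = 204 + 111 = 315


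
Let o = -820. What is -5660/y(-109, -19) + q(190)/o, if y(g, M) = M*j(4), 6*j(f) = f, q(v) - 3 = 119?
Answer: 3479741/7790 ≈ 446.69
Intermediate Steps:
q(v) = 122 (q(v) = 3 + 119 = 122)
j(f) = f/6
y(g, M) = 2*M/3 (y(g, M) = M*((⅙)*4) = M*(⅔) = 2*M/3)
-5660/y(-109, -19) + q(190)/o = -5660/((⅔)*(-19)) + 122/(-820) = -5660/(-38/3) + 122*(-1/820) = -5660*(-3/38) - 61/410 = 8490/19 - 61/410 = 3479741/7790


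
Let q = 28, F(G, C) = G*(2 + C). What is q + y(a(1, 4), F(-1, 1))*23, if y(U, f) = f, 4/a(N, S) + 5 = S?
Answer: -41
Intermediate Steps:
a(N, S) = 4/(-5 + S)
q + y(a(1, 4), F(-1, 1))*23 = 28 - (2 + 1)*23 = 28 - 1*3*23 = 28 - 3*23 = 28 - 69 = -41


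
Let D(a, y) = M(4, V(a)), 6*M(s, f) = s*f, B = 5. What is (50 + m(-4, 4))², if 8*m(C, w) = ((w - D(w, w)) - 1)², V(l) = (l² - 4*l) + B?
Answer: 12967201/5184 ≈ 2501.4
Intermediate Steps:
V(l) = 5 + l² - 4*l (V(l) = (l² - 4*l) + 5 = 5 + l² - 4*l)
M(s, f) = f*s/6 (M(s, f) = (s*f)/6 = (f*s)/6 = f*s/6)
D(a, y) = 10/3 - 8*a/3 + 2*a²/3 (D(a, y) = (⅙)*(5 + a² - 4*a)*4 = 10/3 - 8*a/3 + 2*a²/3)
m(C, w) = (-13/3 - 2*w²/3 + 11*w/3)²/8 (m(C, w) = ((w - (10/3 - 8*w/3 + 2*w²/3)) - 1)²/8 = ((w + (-10/3 - 2*w²/3 + 8*w/3)) - 1)²/8 = ((-10/3 - 2*w²/3 + 11*w/3) - 1)²/8 = (-13/3 - 2*w²/3 + 11*w/3)²/8)
(50 + m(-4, 4))² = (50 + (13 - 11*4 + 2*4²)²/72)² = (50 + (13 - 44 + 2*16)²/72)² = (50 + (13 - 44 + 32)²/72)² = (50 + (1/72)*1²)² = (50 + (1/72)*1)² = (50 + 1/72)² = (3601/72)² = 12967201/5184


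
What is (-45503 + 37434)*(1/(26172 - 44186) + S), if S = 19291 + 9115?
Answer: -4128953156127/18014 ≈ -2.2921e+8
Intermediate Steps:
S = 28406
(-45503 + 37434)*(1/(26172 - 44186) + S) = (-45503 + 37434)*(1/(26172 - 44186) + 28406) = -8069*(1/(-18014) + 28406) = -8069*(-1/18014 + 28406) = -8069*511705683/18014 = -4128953156127/18014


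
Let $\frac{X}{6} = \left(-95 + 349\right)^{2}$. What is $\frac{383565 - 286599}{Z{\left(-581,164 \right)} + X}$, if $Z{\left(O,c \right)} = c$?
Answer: $\frac{48483}{193630} \approx 0.25039$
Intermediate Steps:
$X = 387096$ ($X = 6 \left(-95 + 349\right)^{2} = 6 \cdot 254^{2} = 6 \cdot 64516 = 387096$)
$\frac{383565 - 286599}{Z{\left(-581,164 \right)} + X} = \frac{383565 - 286599}{164 + 387096} = \frac{96966}{387260} = 96966 \cdot \frac{1}{387260} = \frac{48483}{193630}$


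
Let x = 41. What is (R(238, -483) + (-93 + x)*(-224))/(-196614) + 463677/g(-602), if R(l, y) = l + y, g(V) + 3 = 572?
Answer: 10128766819/12430374 ≈ 814.84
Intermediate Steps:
g(V) = 569 (g(V) = -3 + 572 = 569)
(R(238, -483) + (-93 + x)*(-224))/(-196614) + 463677/g(-602) = ((238 - 483) + (-93 + 41)*(-224))/(-196614) + 463677/569 = (-245 - 52*(-224))*(-1/196614) + 463677*(1/569) = (-245 + 11648)*(-1/196614) + 463677/569 = 11403*(-1/196614) + 463677/569 = -1267/21846 + 463677/569 = 10128766819/12430374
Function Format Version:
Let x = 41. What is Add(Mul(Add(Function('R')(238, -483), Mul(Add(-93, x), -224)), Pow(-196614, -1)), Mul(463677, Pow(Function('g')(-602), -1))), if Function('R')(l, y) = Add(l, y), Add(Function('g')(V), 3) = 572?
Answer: Rational(10128766819, 12430374) ≈ 814.84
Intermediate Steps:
Function('g')(V) = 569 (Function('g')(V) = Add(-3, 572) = 569)
Add(Mul(Add(Function('R')(238, -483), Mul(Add(-93, x), -224)), Pow(-196614, -1)), Mul(463677, Pow(Function('g')(-602), -1))) = Add(Mul(Add(Add(238, -483), Mul(Add(-93, 41), -224)), Pow(-196614, -1)), Mul(463677, Pow(569, -1))) = Add(Mul(Add(-245, Mul(-52, -224)), Rational(-1, 196614)), Mul(463677, Rational(1, 569))) = Add(Mul(Add(-245, 11648), Rational(-1, 196614)), Rational(463677, 569)) = Add(Mul(11403, Rational(-1, 196614)), Rational(463677, 569)) = Add(Rational(-1267, 21846), Rational(463677, 569)) = Rational(10128766819, 12430374)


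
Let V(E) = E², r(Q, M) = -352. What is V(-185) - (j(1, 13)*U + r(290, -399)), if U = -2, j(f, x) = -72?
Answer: 34433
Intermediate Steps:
V(-185) - (j(1, 13)*U + r(290, -399)) = (-185)² - (-72*(-2) - 352) = 34225 - (144 - 352) = 34225 - 1*(-208) = 34225 + 208 = 34433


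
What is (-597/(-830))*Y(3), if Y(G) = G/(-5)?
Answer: -1791/4150 ≈ -0.43157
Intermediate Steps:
Y(G) = -G/5 (Y(G) = G*(-⅕) = -G/5)
(-597/(-830))*Y(3) = (-597/(-830))*(-⅕*3) = -597*(-1/830)*(-⅗) = (597/830)*(-⅗) = -1791/4150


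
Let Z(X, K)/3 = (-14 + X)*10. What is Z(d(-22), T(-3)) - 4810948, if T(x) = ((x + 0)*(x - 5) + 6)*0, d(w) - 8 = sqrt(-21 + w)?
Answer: -4811128 + 30*I*sqrt(43) ≈ -4.8111e+6 + 196.72*I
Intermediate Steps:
d(w) = 8 + sqrt(-21 + w)
T(x) = 0 (T(x) = (x*(-5 + x) + 6)*0 = (6 + x*(-5 + x))*0 = 0)
Z(X, K) = -420 + 30*X (Z(X, K) = 3*((-14 + X)*10) = 3*(-140 + 10*X) = -420 + 30*X)
Z(d(-22), T(-3)) - 4810948 = (-420 + 30*(8 + sqrt(-21 - 22))) - 4810948 = (-420 + 30*(8 + sqrt(-43))) - 4810948 = (-420 + 30*(8 + I*sqrt(43))) - 4810948 = (-420 + (240 + 30*I*sqrt(43))) - 4810948 = (-180 + 30*I*sqrt(43)) - 4810948 = -4811128 + 30*I*sqrt(43)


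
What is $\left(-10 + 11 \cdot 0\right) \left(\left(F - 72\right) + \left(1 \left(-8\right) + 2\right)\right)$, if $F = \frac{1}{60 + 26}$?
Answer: $\frac{33535}{43} \approx 779.88$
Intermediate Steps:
$F = \frac{1}{86} \approx 0.011628$
$\left(-10 + 11 \cdot 0\right) \left(\left(F - 72\right) + \left(1 \left(-8\right) + 2\right)\right) = \left(-10 + 11 \cdot 0\right) \left(\left(\frac{1}{86} - 72\right) + \left(1 \left(-8\right) + 2\right)\right) = \left(-10 + 0\right) \left(\left(\frac{1}{86} - 72\right) + \left(-8 + 2\right)\right) = - 10 \left(- \frac{6191}{86} - 6\right) = \left(-10\right) \left(- \frac{6707}{86}\right) = \frac{33535}{43}$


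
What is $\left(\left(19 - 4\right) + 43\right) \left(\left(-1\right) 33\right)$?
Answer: $-1914$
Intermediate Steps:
$\left(\left(19 - 4\right) + 43\right) \left(\left(-1\right) 33\right) = \left(15 + 43\right) \left(-33\right) = 58 \left(-33\right) = -1914$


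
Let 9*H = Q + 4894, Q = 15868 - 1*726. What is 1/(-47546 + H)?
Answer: -9/407878 ≈ -2.2065e-5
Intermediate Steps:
Q = 15142 (Q = 15868 - 726 = 15142)
H = 20036/9 (H = (15142 + 4894)/9 = (1/9)*20036 = 20036/9 ≈ 2226.2)
1/(-47546 + H) = 1/(-47546 + 20036/9) = 1/(-407878/9) = -9/407878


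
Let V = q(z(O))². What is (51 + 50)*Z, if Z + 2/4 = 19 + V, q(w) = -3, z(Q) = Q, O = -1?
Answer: 5555/2 ≈ 2777.5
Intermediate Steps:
V = 9 (V = (-3)² = 9)
Z = 55/2 (Z = -½ + (19 + 9) = -½ + 28 = 55/2 ≈ 27.500)
(51 + 50)*Z = (51 + 50)*(55/2) = 101*(55/2) = 5555/2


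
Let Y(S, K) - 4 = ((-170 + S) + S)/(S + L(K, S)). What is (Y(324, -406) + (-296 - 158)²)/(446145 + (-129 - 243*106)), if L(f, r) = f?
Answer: 8450681/17230578 ≈ 0.49045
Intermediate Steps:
Y(S, K) = 4 + (-170 + 2*S)/(K + S) (Y(S, K) = 4 + ((-170 + S) + S)/(S + K) = 4 + (-170 + 2*S)/(K + S))
(Y(324, -406) + (-296 - 158)²)/(446145 + (-129 - 243*106)) = (2*(-85 + 2*(-406) + 3*324)/(-406 + 324) + (-296 - 158)²)/(446145 + (-129 - 243*106)) = (2*(-85 - 812 + 972)/(-82) + (-454)²)/(446145 + (-129 - 25758)) = (2*(-1/82)*75 + 206116)/(446145 - 25887) = (-75/41 + 206116)/420258 = (8450681/41)*(1/420258) = 8450681/17230578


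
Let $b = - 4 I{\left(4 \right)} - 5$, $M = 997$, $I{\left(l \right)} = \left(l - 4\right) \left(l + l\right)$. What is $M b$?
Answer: $-4985$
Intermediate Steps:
$I{\left(l \right)} = 2 l \left(-4 + l\right)$ ($I{\left(l \right)} = \left(-4 + l\right) 2 l = 2 l \left(-4 + l\right)$)
$b = -5$ ($b = - 4 \cdot 2 \cdot 4 \left(-4 + 4\right) - 5 = - 4 \cdot 2 \cdot 4 \cdot 0 - 5 = \left(-4\right) 0 - 5 = 0 - 5 = -5$)
$M b = 997 \left(-5\right) = -4985$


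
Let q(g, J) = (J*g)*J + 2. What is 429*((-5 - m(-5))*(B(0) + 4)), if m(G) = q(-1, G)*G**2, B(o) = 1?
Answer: 1222650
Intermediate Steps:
q(g, J) = 2 + g*J**2 (q(g, J) = g*J**2 + 2 = 2 + g*J**2)
m(G) = G**2*(2 - G**2) (m(G) = (2 - G**2)*G**2 = G**2*(2 - G**2))
429*((-5 - m(-5))*(B(0) + 4)) = 429*((-5 - (-5)**2*(2 - 1*(-5)**2))*(1 + 4)) = 429*((-5 - 25*(2 - 1*25))*5) = 429*((-5 - 25*(2 - 25))*5) = 429*((-5 - 25*(-23))*5) = 429*((-5 - 1*(-575))*5) = 429*((-5 + 575)*5) = 429*(570*5) = 429*2850 = 1222650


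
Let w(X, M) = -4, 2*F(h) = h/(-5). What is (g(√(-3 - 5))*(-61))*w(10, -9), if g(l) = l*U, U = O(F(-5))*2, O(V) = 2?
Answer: 1952*I*√2 ≈ 2760.5*I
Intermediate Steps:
F(h) = -h/10 (F(h) = (h/(-5))/2 = (h*(-⅕))/2 = (-h/5)/2 = -h/10)
U = 4 (U = 2*2 = 4)
g(l) = 4*l (g(l) = l*4 = 4*l)
(g(√(-3 - 5))*(-61))*w(10, -9) = ((4*√(-3 - 5))*(-61))*(-4) = ((4*√(-8))*(-61))*(-4) = ((4*(2*I*√2))*(-61))*(-4) = ((8*I*√2)*(-61))*(-4) = -488*I*√2*(-4) = 1952*I*√2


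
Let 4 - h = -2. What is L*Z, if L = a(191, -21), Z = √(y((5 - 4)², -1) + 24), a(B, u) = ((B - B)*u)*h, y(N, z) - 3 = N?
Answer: 0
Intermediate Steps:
h = 6 (h = 4 - 1*(-2) = 4 + 2 = 6)
y(N, z) = 3 + N
a(B, u) = 0 (a(B, u) = ((B - B)*u)*6 = (0*u)*6 = 0*6 = 0)
Z = 2*√7 (Z = √((3 + (5 - 4)²) + 24) = √((3 + 1²) + 24) = √((3 + 1) + 24) = √(4 + 24) = √28 = 2*√7 ≈ 5.2915)
L = 0
L*Z = 0*(2*√7) = 0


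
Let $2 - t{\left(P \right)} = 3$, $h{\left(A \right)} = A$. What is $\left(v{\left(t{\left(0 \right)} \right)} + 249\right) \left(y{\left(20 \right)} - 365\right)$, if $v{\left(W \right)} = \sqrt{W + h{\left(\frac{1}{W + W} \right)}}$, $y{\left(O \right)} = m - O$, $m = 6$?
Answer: $-94371 - \frac{379 i \sqrt{6}}{2} \approx -94371.0 - 464.18 i$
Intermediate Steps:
$y{\left(O \right)} = 6 - O$
$t{\left(P \right)} = -1$ ($t{\left(P \right)} = 2 - 3 = -1$)
$v{\left(W \right)} = \sqrt{W + \frac{1}{2 W}}$ ($v{\left(W \right)} = \sqrt{W + \frac{1}{W + W}} = \sqrt{W + \frac{1}{2 W}}$)
$\left(v{\left(t{\left(0 \right)} \right)} + 249\right) \left(y{\left(20 \right)} - 365\right) = \left(\frac{\sqrt{\frac{2}{-1} + 4 \left(-1\right)}}{2} + 249\right) \left(\left(6 - 20\right) - 365\right) = \left(\frac{\sqrt{2 \left(-1\right) - 4}}{2} + 249\right) \left(\left(6 - 20\right) - 365\right) = \left(\frac{\sqrt{-2 - 4}}{2} + 249\right) \left(-14 - 365\right) = \left(\frac{\sqrt{-6}}{2} + 249\right) \left(-379\right) = \left(\frac{i \sqrt{6}}{2} + 249\right) \left(-379\right) = \left(249 + \frac{i \sqrt{6}}{2}\right) \left(-379\right) = -94371 - \frac{379 i \sqrt{6}}{2}$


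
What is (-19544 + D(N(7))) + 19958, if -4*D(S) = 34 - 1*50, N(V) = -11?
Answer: 418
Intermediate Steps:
D(S) = 4 (D(S) = -(34 - 1*50)/4 = -(34 - 50)/4 = -¼*(-16) = 4)
(-19544 + D(N(7))) + 19958 = (-19544 + 4) + 19958 = -19540 + 19958 = 418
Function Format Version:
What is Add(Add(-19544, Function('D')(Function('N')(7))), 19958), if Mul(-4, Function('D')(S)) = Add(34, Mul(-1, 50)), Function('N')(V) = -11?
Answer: 418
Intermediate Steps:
Function('D')(S) = 4 (Function('D')(S) = Mul(Rational(-1, 4), Add(34, Mul(-1, 50))) = Mul(Rational(-1, 4), Add(34, -50)) = Mul(Rational(-1, 4), -16) = 4)
Add(Add(-19544, Function('D')(Function('N')(7))), 19958) = Add(Add(-19544, 4), 19958) = Add(-19540, 19958) = 418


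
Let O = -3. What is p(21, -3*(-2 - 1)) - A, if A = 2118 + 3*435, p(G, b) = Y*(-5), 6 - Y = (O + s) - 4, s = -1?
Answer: -3493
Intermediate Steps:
Y = 14 (Y = 6 - ((-3 - 1) - 4) = 6 - (-4 - 4) = 6 - 1*(-8) = 6 + 8 = 14)
p(G, b) = -70 (p(G, b) = 14*(-5) = -70)
A = 3423 (A = 2118 + 1305 = 3423)
p(21, -3*(-2 - 1)) - A = -70 - 1*3423 = -70 - 3423 = -3493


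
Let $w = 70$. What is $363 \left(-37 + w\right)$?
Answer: $11979$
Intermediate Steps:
$363 \left(-37 + w\right) = 363 \left(-37 + 70\right) = 363 \cdot 33 = 11979$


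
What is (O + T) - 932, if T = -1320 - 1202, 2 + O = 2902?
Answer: -554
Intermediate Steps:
O = 2900 (O = -2 + 2902 = 2900)
T = -2522
(O + T) - 932 = (2900 - 2522) - 932 = 378 - 932 = -554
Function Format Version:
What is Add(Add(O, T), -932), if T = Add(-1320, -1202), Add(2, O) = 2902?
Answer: -554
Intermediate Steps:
O = 2900 (O = Add(-2, 2902) = 2900)
T = -2522
Add(Add(O, T), -932) = Add(Add(2900, -2522), -932) = Add(378, -932) = -554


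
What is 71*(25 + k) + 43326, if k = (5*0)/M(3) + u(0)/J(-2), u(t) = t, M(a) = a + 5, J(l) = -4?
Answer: 45101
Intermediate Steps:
M(a) = 5 + a
k = 0 (k = (5*0)/(5 + 3) + 0/(-4) = 0/8 + 0*(-¼) = 0*(⅛) + 0 = 0 + 0 = 0)
71*(25 + k) + 43326 = 71*(25 + 0) + 43326 = 71*25 + 43326 = 1775 + 43326 = 45101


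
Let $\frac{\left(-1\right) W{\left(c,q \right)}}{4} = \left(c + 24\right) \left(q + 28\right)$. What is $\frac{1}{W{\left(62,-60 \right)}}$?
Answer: $\frac{1}{11008} \approx 9.0843 \cdot 10^{-5}$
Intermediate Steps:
$W{\left(c,q \right)} = - 4 \left(24 + c\right) \left(28 + q\right)$ ($W{\left(c,q \right)} = - 4 \left(c + 24\right) \left(q + 28\right) = - 4 \left(24 + c\right) \left(28 + q\right)$)
$\frac{1}{W{\left(62,-60 \right)}} = \frac{1}{-2688 - 6944 - -5760 - 248 \left(-60\right)} = \frac{1}{-2688 - 6944 + 5760 + 14880} = \frac{1}{11008}$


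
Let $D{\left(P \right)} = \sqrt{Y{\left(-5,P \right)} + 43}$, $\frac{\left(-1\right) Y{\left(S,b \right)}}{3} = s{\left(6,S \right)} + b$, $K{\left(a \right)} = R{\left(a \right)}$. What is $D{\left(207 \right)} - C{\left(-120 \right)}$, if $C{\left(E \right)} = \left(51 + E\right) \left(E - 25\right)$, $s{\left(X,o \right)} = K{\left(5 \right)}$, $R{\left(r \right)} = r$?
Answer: $-10005 + i \sqrt{593} \approx -10005.0 + 24.352 i$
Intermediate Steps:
$K{\left(a \right)} = a$
$s{\left(X,o \right)} = 5$
$C{\left(E \right)} = \left(-25 + E\right) \left(51 + E\right)$ ($C{\left(E \right)} = \left(51 + E\right) \left(-25 + E\right) = \left(-25 + E\right) \left(51 + E\right)$)
$Y{\left(S,b \right)} = -15 - 3 b$ ($Y{\left(S,b \right)} = - 3 \left(5 + b\right) = -15 - 3 b$)
$D{\left(P \right)} = \sqrt{28 - 3 P}$ ($D{\left(P \right)} = \sqrt{\left(-15 - 3 P\right) + 43} = \sqrt{28 - 3 P}$)
$D{\left(207 \right)} - C{\left(-120 \right)} = \sqrt{28 - 621} - \left(-1275 + \left(-120\right)^{2} + 26 \left(-120\right)\right) = \sqrt{28 - 621} - \left(-1275 + 14400 - 3120\right) = \sqrt{-593} - 10005 = i \sqrt{593} - 10005 = -10005 + i \sqrt{593}$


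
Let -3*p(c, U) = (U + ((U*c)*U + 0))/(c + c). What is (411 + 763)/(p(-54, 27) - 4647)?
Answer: -14088/57221 ≈ -0.24620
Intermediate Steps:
p(c, U) = -(U + c*U**2)/(6*c) (p(c, U) = -(U + ((U*c)*U + 0))/(3*(c + c)) = -(U + (c*U**2 + 0))/(3*(2*c)) = -(U + c*U**2)*1/(2*c)/3 = -(U + c*U**2)/(6*c))
(411 + 763)/(p(-54, 27) - 4647) = (411 + 763)/(-1/6*27*(1 + 27*(-54))/(-54) - 4647) = 1174/(-1/6*27*(-1/54)*(1 - 1458) - 4647) = 1174/(-1/6*27*(-1/54)*(-1457) - 4647) = 1174/(-1457/12 - 4647) = 1174/(-57221/12) = 1174*(-12/57221) = -14088/57221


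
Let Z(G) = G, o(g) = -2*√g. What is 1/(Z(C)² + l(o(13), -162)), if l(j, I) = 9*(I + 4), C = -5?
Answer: -1/1397 ≈ -0.00071582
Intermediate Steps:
l(j, I) = 36 + 9*I (l(j, I) = 9*(4 + I) = 36 + 9*I)
1/(Z(C)² + l(o(13), -162)) = 1/((-5)² + (36 + 9*(-162))) = 1/(25 + (36 - 1458)) = 1/(25 - 1422) = 1/(-1397) = -1/1397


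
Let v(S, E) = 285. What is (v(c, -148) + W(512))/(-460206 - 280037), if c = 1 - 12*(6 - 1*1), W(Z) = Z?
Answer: -797/740243 ≈ -0.0010767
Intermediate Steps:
c = -59 (c = 1 - 12*(6 - 1) = 1 - 12*5 = 1 - 60 = -59)
(v(c, -148) + W(512))/(-460206 - 280037) = (285 + 512)/(-460206 - 280037) = 797/(-740243) = 797*(-1/740243) = -797/740243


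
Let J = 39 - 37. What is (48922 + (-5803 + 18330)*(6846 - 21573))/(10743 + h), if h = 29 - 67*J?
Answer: -184436207/10638 ≈ -17338.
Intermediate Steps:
J = 2
h = -105 (h = 29 - 67*2 = 29 - 134 = -105)
(48922 + (-5803 + 18330)*(6846 - 21573))/(10743 + h) = (48922 + (-5803 + 18330)*(6846 - 21573))/(10743 - 105) = (48922 + 12527*(-14727))/10638 = (48922 - 184485129)*(1/10638) = -184436207*1/10638 = -184436207/10638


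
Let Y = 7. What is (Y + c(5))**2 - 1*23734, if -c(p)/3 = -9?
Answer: -22578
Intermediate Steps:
c(p) = 27 (c(p) = -3*(-9) = 27)
(Y + c(5))**2 - 1*23734 = (7 + 27)**2 - 1*23734 = 34**2 - 23734 = 1156 - 23734 = -22578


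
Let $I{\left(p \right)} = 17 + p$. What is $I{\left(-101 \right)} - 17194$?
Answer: $-17278$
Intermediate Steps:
$I{\left(-101 \right)} - 17194 = \left(17 - 101\right) - 17194 = -84 - 17194 = -17278$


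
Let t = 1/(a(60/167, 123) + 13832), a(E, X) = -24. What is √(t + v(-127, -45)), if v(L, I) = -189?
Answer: I*√2252180593/3452 ≈ 13.748*I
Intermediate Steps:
t = 1/13808 (t = 1/(-24 + 13832) = 1/13808 ≈ 7.2422e-5)
√(t + v(-127, -45)) = √(1/13808 - 189) = √(-2609711/13808) = I*√2252180593/3452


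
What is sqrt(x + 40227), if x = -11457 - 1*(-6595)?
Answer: sqrt(35365) ≈ 188.06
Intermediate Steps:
x = -4862 (x = -11457 + 6595 = -4862)
sqrt(x + 40227) = sqrt(-4862 + 40227) = sqrt(35365)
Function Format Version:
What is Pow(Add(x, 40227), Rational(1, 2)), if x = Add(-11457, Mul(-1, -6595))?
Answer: Pow(35365, Rational(1, 2)) ≈ 188.06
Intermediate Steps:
x = -4862 (x = Add(-11457, 6595) = -4862)
Pow(Add(x, 40227), Rational(1, 2)) = Pow(Add(-4862, 40227), Rational(1, 2)) = Pow(35365, Rational(1, 2))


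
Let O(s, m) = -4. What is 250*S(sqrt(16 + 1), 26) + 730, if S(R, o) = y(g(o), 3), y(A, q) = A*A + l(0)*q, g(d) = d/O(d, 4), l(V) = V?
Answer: 22585/2 ≈ 11293.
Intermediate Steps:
g(d) = -d/4 (g(d) = d/(-4) = d*(-1/4) = -d/4)
y(A, q) = A**2 (y(A, q) = A*A + 0*q = A**2 + 0 = A**2)
S(R, o) = o**2/16 (S(R, o) = (-o/4)**2 = o**2/16)
250*S(sqrt(16 + 1), 26) + 730 = 250*((1/16)*26**2) + 730 = 250*((1/16)*676) + 730 = 250*(169/4) + 730 = 21125/2 + 730 = 22585/2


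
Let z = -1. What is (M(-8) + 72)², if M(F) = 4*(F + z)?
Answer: 1296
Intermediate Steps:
M(F) = -4 + 4*F (M(F) = 4*(F - 1) = 4*(-1 + F) = -4 + 4*F)
(M(-8) + 72)² = ((-4 + 4*(-8)) + 72)² = ((-4 - 32) + 72)² = (-36 + 72)² = 36² = 1296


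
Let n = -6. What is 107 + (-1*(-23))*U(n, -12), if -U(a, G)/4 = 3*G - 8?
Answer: 4155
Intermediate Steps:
U(a, G) = 32 - 12*G (U(a, G) = -4*(3*G - 8) = -4*(-8 + 3*G) = 32 - 12*G)
107 + (-1*(-23))*U(n, -12) = 107 + (-1*(-23))*(32 - 12*(-12)) = 107 + 23*(32 + 144) = 107 + 23*176 = 107 + 4048 = 4155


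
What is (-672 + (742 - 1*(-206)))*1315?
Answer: 362940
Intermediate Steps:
(-672 + (742 - 1*(-206)))*1315 = (-672 + (742 + 206))*1315 = (-672 + 948)*1315 = 276*1315 = 362940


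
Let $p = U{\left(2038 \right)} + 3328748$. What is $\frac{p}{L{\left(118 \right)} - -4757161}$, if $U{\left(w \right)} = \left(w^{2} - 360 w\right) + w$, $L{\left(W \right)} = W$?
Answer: $\frac{6750550}{4757279} \approx 1.419$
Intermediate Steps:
$U{\left(w \right)} = w^{2} - 359 w$
$p = 6750550$ ($p = 2038 \left(-359 + 2038\right) + 3328748 = 2038 \cdot 1679 + 3328748 = 3421802 + 3328748 = 6750550$)
$\frac{p}{L{\left(118 \right)} - -4757161} = \frac{6750550}{118 - -4757161} = \frac{6750550}{118 + 4757161} = \frac{6750550}{4757279}$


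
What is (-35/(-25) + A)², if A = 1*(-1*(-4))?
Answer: 729/25 ≈ 29.160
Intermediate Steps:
A = 4 (A = 1*4 = 4)
(-35/(-25) + A)² = (-35/(-25) + 4)² = (-35*(-1/25) + 4)² = (7/5 + 4)² = (27/5)² = 729/25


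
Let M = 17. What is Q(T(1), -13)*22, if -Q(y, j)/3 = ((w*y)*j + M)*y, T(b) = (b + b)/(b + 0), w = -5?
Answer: -19404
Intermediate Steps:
T(b) = 2 (T(b) = (2*b)/b = 2)
Q(y, j) = -3*y*(17 - 5*j*y) (Q(y, j) = -3*((-5*y)*j + 17)*y = -3*(-5*j*y + 17)*y = -3*(17 - 5*j*y)*y = -3*y*(17 - 5*j*y))
Q(T(1), -13)*22 = (3*2*(-17 + 5*(-13)*2))*22 = (3*2*(-17 - 130))*22 = (3*2*(-147))*22 = -882*22 = -19404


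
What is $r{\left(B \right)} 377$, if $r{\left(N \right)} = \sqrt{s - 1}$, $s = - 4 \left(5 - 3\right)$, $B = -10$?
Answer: $1131 i \approx 1131.0 i$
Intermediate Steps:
$s = -8$ ($s = \left(-4\right) 2 = -8$)
$r{\left(N \right)} = 3 i$ ($r{\left(N \right)} = \sqrt{-8 - 1} = \sqrt{-9} = 3 i$)
$r{\left(B \right)} 377 = 3 i 377 = 1131 i$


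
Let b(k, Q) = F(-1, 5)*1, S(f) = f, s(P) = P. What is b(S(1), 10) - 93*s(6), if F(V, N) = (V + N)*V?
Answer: -562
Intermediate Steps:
F(V, N) = V*(N + V) (F(V, N) = (N + V)*V = V*(N + V))
b(k, Q) = -4 (b(k, Q) = -(5 - 1)*1 = -1*4*1 = -4*1 = -4)
b(S(1), 10) - 93*s(6) = -4 - 93*6 = -4 - 558 = -562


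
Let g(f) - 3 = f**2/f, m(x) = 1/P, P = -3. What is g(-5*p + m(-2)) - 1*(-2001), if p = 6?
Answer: 5921/3 ≈ 1973.7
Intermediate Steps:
m(x) = -1/3 (m(x) = 1/(-3) = -1/3)
g(f) = 3 + f (g(f) = 3 + f**2/f = 3 + f)
g(-5*p + m(-2)) - 1*(-2001) = (3 + (-5*6 - 1/3)) - 1*(-2001) = (3 + (-30 - 1/3)) + 2001 = (3 - 91/3) + 2001 = -82/3 + 2001 = 5921/3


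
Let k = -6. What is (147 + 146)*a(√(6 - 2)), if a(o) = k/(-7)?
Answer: 1758/7 ≈ 251.14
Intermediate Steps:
a(o) = 6/7 (a(o) = -6/(-7) = -6*(-⅐) = 6/7)
(147 + 146)*a(√(6 - 2)) = (147 + 146)*(6/7) = 293*(6/7) = 1758/7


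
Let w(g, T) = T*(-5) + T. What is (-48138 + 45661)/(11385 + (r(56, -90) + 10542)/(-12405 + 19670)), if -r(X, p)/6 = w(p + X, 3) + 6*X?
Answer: -17995405/82720623 ≈ -0.21754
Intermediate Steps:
w(g, T) = -4*T (w(g, T) = -5*T + T = -4*T)
r(X, p) = 72 - 36*X (r(X, p) = -6*(-4*3 + 6*X) = -6*(-12 + 6*X) = 72 - 36*X)
(-48138 + 45661)/(11385 + (r(56, -90) + 10542)/(-12405 + 19670)) = (-48138 + 45661)/(11385 + ((72 - 36*56) + 10542)/(-12405 + 19670)) = -2477/(11385 + ((72 - 2016) + 10542)/7265) = -2477/(11385 + (-1944 + 10542)*(1/7265)) = -2477/(11385 + 8598*(1/7265)) = -2477/(11385 + 8598/7265) = -2477/82720623/7265 = -2477*7265/82720623 = -17995405/82720623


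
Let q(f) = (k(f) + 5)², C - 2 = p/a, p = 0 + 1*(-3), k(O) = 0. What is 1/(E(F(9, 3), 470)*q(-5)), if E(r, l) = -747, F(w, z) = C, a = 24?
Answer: -1/18675 ≈ -5.3547e-5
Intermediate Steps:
p = -3 (p = 0 - 3 = -3)
C = 15/8 (C = 2 - 3/24 = 2 - 3*1/24 = 2 - ⅛ = 15/8 ≈ 1.8750)
F(w, z) = 15/8
q(f) = 25 (q(f) = (0 + 5)² = 5² = 25)
1/(E(F(9, 3), 470)*q(-5)) = 1/(-747*25) = 1/(-18675) = -1/18675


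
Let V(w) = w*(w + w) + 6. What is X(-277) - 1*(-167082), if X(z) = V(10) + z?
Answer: 167011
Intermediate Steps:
V(w) = 6 + 2*w² (V(w) = w*(2*w) + 6 = 2*w² + 6 = 6 + 2*w²)
X(z) = 206 + z (X(z) = (6 + 2*10²) + z = (6 + 2*100) + z = (6 + 200) + z = 206 + z)
X(-277) - 1*(-167082) = (206 - 277) - 1*(-167082) = -71 + 167082 = 167011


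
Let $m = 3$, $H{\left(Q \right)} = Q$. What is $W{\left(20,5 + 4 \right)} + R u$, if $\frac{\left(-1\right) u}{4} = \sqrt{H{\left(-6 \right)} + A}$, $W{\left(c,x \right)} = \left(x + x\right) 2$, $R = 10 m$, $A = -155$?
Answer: $36 - 120 i \sqrt{161} \approx 36.0 - 1522.6 i$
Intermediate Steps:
$R = 30$ ($R = 10 \cdot 3 = 30$)
$W{\left(c,x \right)} = 4 x$ ($W{\left(c,x \right)} = 2 x 2 = 4 x$)
$u = - 4 i \sqrt{161}$ ($u = - 4 \sqrt{-6 - 155} = - 4 \sqrt{-161} = - 4 i \sqrt{161} \approx - 50.754 i$)
$W{\left(20,5 + 4 \right)} + R u = 4 \left(5 + 4\right) + 30 \left(- 4 i \sqrt{161}\right) = 4 \cdot 9 - 120 i \sqrt{161} = 36 - 120 i \sqrt{161}$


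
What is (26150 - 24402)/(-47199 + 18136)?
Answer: -1748/29063 ≈ -0.060145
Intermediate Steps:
(26150 - 24402)/(-47199 + 18136) = 1748/(-29063) = 1748*(-1/29063) = -1748/29063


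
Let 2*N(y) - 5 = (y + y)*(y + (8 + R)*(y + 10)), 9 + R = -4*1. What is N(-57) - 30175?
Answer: -80637/2 ≈ -40319.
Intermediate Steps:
R = -13 (R = -9 - 4*1 = -9 - 4 = -13)
N(y) = 5/2 + y*(-50 - 4*y) (N(y) = 5/2 + ((y + y)*(y + (8 - 13)*(y + 10)))/2 = 5/2 + ((2*y)*(y - 5*(10 + y)))/2 = 5/2 + ((2*y)*(y + (-50 - 5*y)))/2 = 5/2 + ((2*y)*(-50 - 4*y))/2 = 5/2 + (2*y*(-50 - 4*y))/2 = 5/2 + y*(-50 - 4*y))
N(-57) - 30175 = (5/2 - 50*(-57) - 4*(-57)²) - 30175 = (5/2 + 2850 - 4*3249) - 30175 = (5/2 + 2850 - 12996) - 30175 = -20287/2 - 30175 = -80637/2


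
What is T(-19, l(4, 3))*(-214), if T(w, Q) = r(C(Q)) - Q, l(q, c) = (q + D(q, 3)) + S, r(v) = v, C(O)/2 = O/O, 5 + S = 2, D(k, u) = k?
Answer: 642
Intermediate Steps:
S = -3 (S = -5 + 2 = -3)
C(O) = 2 (C(O) = 2*(O/O) = 2*1 = 2)
l(q, c) = -3 + 2*q (l(q, c) = (q + q) - 3 = 2*q - 3 = -3 + 2*q)
T(w, Q) = 2 - Q
T(-19, l(4, 3))*(-214) = (2 - (-3 + 2*4))*(-214) = (2 - (-3 + 8))*(-214) = (2 - 1*5)*(-214) = (2 - 5)*(-214) = -3*(-214) = 642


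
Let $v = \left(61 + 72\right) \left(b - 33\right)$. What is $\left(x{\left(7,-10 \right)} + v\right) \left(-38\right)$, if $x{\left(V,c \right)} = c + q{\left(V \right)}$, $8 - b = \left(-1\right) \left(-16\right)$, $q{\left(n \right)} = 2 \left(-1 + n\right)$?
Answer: $207138$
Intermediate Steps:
$q{\left(n \right)} = -2 + 2 n$
$b = -8$ ($b = 8 - \left(-1\right) \left(-16\right) = 8 - 16 = -8$)
$v = -5453$ ($v = \left(61 + 72\right) \left(-8 - 33\right) = 133 \left(-8 - 33\right) = 133 \left(-41\right) = -5453$)
$x{\left(V,c \right)} = -2 + c + 2 V$ ($x{\left(V,c \right)} = c + \left(-2 + 2 V\right) = -2 + c + 2 V$)
$\left(x{\left(7,-10 \right)} + v\right) \left(-38\right) = \left(\left(-2 - 10 + 2 \cdot 7\right) - 5453\right) \left(-38\right) = \left(\left(-2 - 10 + 14\right) - 5453\right) \left(-38\right) = \left(2 - 5453\right) \left(-38\right) = \left(-5451\right) \left(-38\right) = 207138$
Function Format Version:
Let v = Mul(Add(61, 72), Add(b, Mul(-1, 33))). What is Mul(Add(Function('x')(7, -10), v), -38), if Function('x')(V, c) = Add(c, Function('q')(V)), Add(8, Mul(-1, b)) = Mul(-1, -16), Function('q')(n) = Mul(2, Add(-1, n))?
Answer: 207138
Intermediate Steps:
Function('q')(n) = Add(-2, Mul(2, n))
b = -8 (b = Add(8, Mul(-1, Mul(-1, -16))) = Add(8, Mul(-1, 16)) = Add(8, -16) = -8)
v = -5453 (v = Mul(Add(61, 72), Add(-8, Mul(-1, 33))) = Mul(133, Add(-8, -33)) = Mul(133, -41) = -5453)
Function('x')(V, c) = Add(-2, c, Mul(2, V)) (Function('x')(V, c) = Add(c, Add(-2, Mul(2, V))) = Add(-2, c, Mul(2, V)))
Mul(Add(Function('x')(7, -10), v), -38) = Mul(Add(Add(-2, -10, Mul(2, 7)), -5453), -38) = Mul(Add(Add(-2, -10, 14), -5453), -38) = Mul(Add(2, -5453), -38) = Mul(-5451, -38) = 207138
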